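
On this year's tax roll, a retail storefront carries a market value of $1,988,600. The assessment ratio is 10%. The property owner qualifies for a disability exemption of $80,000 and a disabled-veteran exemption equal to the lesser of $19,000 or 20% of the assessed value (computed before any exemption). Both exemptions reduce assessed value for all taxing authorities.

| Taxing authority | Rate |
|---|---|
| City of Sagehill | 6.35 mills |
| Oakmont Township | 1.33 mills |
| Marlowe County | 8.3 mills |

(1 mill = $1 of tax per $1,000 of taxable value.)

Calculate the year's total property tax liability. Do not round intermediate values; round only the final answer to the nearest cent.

$1,595.76

Assessed value = $1,988,600 × 0.1 = $198,860
Disabled-veteran exemption = min($19,000, 20% × $198,860) = min($19,000, $39,772) = $19,000 (dollar cap binds)
Taxable value = $198,860 − $80,000 − $19,000 = $99,860
City of Sagehill: $99,860 × 0.00635 = $634.111
Oakmont Township: $99,860 × 0.00133 = $132.8138
Marlowe County: $99,860 × 0.0083 = $828.838
Total = $1,595.7628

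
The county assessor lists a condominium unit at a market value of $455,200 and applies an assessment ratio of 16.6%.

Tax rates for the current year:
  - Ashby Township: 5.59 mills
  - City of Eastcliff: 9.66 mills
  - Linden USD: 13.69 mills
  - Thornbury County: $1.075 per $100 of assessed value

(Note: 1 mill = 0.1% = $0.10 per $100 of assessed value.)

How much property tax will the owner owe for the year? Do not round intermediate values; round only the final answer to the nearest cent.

Assessed value = $455,200 × 0.166 = $75,563.2
Ashby Township: $75,563.2 × 0.00559 = $422.398288
City of Eastcliff: $75,563.2 × 0.00966 = $729.940512
Linden USD: $75,563.2 × 0.01369 = $1,034.460208
Thornbury County: $75,563.2 × 0.01075 = $812.3044
Total = $2,999.103408

$2,999.10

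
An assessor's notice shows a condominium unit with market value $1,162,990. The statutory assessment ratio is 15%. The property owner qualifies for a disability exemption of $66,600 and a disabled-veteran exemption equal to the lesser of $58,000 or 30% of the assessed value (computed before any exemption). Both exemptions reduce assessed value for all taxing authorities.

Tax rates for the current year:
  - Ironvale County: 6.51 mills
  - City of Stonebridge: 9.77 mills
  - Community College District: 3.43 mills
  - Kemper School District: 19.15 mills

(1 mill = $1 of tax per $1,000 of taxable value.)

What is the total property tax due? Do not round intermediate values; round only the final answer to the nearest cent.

Assessed value = $1,162,990 × 0.15 = $174,448.5
Disabled-veteran exemption = min($58,000, 30% × $174,448.5) = min($58,000, $52,334.55) = $52,334.55 (percentage binds)
Taxable value = $174,448.5 − $66,600 − $52,334.55 = $55,513.95
Ironvale County: $55,513.95 × 0.00651 = $361.3958145
City of Stonebridge: $55,513.95 × 0.00977 = $542.3712915
Community College District: $55,513.95 × 0.00343 = $190.4128485
Kemper School District: $55,513.95 × 0.01915 = $1,063.0921425
Total = $2,157.272097

$2,157.27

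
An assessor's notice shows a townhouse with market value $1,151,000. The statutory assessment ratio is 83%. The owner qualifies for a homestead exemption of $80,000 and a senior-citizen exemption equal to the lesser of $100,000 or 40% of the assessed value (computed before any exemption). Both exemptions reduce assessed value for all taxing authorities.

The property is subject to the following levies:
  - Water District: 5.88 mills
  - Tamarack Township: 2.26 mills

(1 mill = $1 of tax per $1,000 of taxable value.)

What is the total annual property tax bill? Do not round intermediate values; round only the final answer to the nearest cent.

Assessed value = $1,151,000 × 0.83 = $955,330
Senior-citizen exemption = min($100,000, 40% × $955,330) = min($100,000, $382,132) = $100,000 (dollar cap binds)
Taxable value = $955,330 − $80,000 − $100,000 = $775,330
Water District: $775,330 × 0.00588 = $4,558.9404
Tamarack Township: $775,330 × 0.00226 = $1,752.2458
Total = $6,311.1862

$6,311.19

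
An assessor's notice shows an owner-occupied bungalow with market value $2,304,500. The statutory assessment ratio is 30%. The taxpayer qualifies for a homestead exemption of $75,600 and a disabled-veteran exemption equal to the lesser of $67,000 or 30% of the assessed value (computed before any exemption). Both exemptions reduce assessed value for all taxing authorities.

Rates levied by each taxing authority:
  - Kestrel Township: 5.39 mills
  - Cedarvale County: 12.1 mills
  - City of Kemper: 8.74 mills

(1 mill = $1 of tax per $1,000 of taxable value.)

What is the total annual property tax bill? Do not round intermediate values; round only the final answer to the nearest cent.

$14,393.71

Assessed value = $2,304,500 × 0.3 = $691,350
Disabled-veteran exemption = min($67,000, 30% × $691,350) = min($67,000, $207,405) = $67,000 (dollar cap binds)
Taxable value = $691,350 − $75,600 − $67,000 = $548,750
Kestrel Township: $548,750 × 0.00539 = $2,957.7625
Cedarvale County: $548,750 × 0.0121 = $6,639.875
City of Kemper: $548,750 × 0.00874 = $4,796.075
Total = $14,393.7125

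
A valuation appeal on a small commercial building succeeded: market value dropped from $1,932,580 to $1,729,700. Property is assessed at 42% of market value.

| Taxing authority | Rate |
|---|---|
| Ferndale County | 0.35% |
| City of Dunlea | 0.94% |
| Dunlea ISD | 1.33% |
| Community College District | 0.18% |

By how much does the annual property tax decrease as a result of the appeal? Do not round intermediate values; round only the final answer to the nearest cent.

Old assessed value = $1,932,580 × 0.42 = $811,683.6
New assessed value = $1,729,700 × 0.42 = $726,474
Combined rate = 0.0035 + 0.0094 + 0.0133 + 0.0018 = 0.028
Old tax = $811,683.6 × 0.028 = $22,727.1408
New tax = $726,474 × 0.028 = $20,341.272
Reduction = $22,727.1408 − $20,341.272 = $2,385.8688

$2,385.87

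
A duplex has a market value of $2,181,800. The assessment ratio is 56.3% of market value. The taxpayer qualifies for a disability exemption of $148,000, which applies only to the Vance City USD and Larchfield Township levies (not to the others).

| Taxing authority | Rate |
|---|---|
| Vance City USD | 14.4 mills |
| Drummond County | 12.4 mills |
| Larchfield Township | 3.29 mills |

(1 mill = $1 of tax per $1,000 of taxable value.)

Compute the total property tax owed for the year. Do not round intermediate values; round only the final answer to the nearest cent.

$34,343.03

Assessed value = $2,181,800 × 0.563 = $1,228,353.4
Vance City USD: ($1,228,353.4 − $148,000) × 0.0144 = $1,080,353.4 × 0.0144 = $15,557.08896
Drummond County: $1,228,353.4 × 0.0124 = $15,231.58216
Larchfield Township: ($1,228,353.4 − $148,000) × 0.00329 = $1,080,353.4 × 0.00329 = $3,554.362686
Total = $34,343.033806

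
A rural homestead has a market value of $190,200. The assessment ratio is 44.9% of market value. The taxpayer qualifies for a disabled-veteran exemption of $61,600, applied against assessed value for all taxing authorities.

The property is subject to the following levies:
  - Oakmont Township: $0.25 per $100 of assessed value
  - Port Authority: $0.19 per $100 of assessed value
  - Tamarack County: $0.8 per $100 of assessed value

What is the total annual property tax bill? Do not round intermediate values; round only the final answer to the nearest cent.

Assessed value = $190,200 × 0.449 = $85,399.8
Taxable value = $85,399.8 − $61,600 = $23,799.8
Oakmont Township: $23,799.8 × 0.0025 = $59.4995
Port Authority: $23,799.8 × 0.0019 = $45.21962
Tamarack County: $23,799.8 × 0.008 = $190.3984
Total = $59.4995 + $45.21962 + $190.3984 = $295.11752

$295.12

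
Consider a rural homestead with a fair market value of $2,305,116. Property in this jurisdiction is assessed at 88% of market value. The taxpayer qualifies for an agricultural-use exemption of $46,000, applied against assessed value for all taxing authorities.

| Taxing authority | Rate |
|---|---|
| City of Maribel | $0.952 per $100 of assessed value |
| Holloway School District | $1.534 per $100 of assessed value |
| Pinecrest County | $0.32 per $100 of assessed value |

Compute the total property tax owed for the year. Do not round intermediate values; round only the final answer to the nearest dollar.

$55,629

Assessed value = $2,305,116 × 0.88 = $2,028,502.08
Taxable value = $2,028,502.08 − $46,000 = $1,982,502.08
City of Maribel: $1,982,502.08 × 0.00952 = $18,873.4198016
Holloway School District: $1,982,502.08 × 0.01534 = $30,411.5819072
Pinecrest County: $1,982,502.08 × 0.0032 = $6,344.006656
Total = $18,873.4198016 + $30,411.5819072 + $6,344.006656 = $55,629.0083648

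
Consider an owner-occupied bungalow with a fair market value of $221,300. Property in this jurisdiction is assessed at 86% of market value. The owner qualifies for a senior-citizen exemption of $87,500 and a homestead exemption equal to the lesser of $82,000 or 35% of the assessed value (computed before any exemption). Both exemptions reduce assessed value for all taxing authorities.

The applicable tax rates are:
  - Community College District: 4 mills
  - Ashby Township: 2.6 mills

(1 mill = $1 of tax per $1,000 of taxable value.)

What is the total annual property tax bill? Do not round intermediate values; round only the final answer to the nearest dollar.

Assessed value = $221,300 × 0.86 = $190,318
Homestead exemption = min($82,000, 35% × $190,318) = min($82,000, $66,611.3) = $66,611.3 (percentage binds)
Taxable value = $190,318 − $87,500 − $66,611.3 = $36,206.7
Community College District: $36,206.7 × 0.004 = $144.8268
Ashby Township: $36,206.7 × 0.0026 = $94.13742
Total = $238.96422

$239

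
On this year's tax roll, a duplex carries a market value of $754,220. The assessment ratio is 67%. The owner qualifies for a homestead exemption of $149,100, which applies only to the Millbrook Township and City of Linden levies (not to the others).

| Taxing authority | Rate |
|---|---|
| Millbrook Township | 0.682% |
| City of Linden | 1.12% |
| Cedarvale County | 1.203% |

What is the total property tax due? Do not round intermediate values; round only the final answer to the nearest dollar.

Assessed value = $754,220 × 0.67 = $505,327.4
Millbrook Township: ($505,327.4 − $149,100) × 0.00682 = $356,227.4 × 0.00682 = $2,429.470868
City of Linden: ($505,327.4 − $149,100) × 0.0112 = $356,227.4 × 0.0112 = $3,989.74688
Cedarvale County: $505,327.4 × 0.01203 = $6,079.088622
Total = $12,498.30637

$12,498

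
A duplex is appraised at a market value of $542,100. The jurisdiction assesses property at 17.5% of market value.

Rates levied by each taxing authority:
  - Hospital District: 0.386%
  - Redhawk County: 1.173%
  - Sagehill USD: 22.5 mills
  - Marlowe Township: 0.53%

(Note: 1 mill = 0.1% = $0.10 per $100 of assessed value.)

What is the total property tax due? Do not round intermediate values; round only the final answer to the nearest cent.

Assessed value = $542,100 × 0.175 = $94,867.5
Hospital District: $94,867.5 × 0.00386 = $366.18855
Redhawk County: $94,867.5 × 0.01173 = $1,112.795775
Sagehill USD: $94,867.5 × 0.0225 = $2,134.51875
Marlowe Township: $94,867.5 × 0.0053 = $502.79775
Total = $4,116.300825

$4,116.30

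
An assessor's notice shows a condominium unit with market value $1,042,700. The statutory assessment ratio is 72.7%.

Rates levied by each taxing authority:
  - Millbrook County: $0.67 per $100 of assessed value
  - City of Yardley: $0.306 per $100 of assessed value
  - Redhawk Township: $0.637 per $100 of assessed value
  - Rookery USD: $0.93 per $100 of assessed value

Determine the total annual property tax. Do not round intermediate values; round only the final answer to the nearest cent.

$19,277.03

Assessed value = $1,042,700 × 0.727 = $758,042.9
Millbrook County: $758,042.9 × 0.0067 = $5,078.88743
City of Yardley: $758,042.9 × 0.00306 = $2,319.611274
Redhawk Township: $758,042.9 × 0.00637 = $4,828.733273
Rookery USD: $758,042.9 × 0.0093 = $7,049.79897
Total = $5,078.88743 + $2,319.611274 + $4,828.733273 + $7,049.79897 = $19,277.030947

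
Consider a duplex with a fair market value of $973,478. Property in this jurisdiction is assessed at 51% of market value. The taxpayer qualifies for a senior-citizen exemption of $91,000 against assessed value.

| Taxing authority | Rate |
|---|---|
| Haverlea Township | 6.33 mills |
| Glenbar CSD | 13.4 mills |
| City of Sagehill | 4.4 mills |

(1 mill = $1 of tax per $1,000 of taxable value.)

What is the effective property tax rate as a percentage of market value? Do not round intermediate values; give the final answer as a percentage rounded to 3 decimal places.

1.005%

Assessed value = $973,478 × 0.51 = $496,473.78
Taxable value = $496,473.78 − $91,000 = $405,473.78
Haverlea Township: $405,473.78 × 0.00633 = $2,566.6490274
Glenbar CSD: $405,473.78 × 0.0134 = $5,433.348652
City of Sagehill: $405,473.78 × 0.0044 = $1,784.084632
Total tax = $9,784.0823114
Effective rate = $9,784.0823114 ÷ $973,478 = 1.005% of market value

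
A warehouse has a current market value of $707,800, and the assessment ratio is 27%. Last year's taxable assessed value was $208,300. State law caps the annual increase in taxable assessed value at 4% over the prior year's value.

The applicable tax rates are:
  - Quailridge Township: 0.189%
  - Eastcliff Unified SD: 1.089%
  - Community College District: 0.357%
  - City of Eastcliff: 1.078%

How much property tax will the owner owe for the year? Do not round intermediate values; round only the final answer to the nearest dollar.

$5,185

Uncapped assessed value = $707,800 × 0.27 = $191,106
Cap limit = $208,300 × 1.04 = $216,632
Taxable assessed value = min($191,106, $216,632) = $191,106 (cap does not bind)
Quailridge Township: $191,106 × 0.00189 = $361.19034
Eastcliff Unified SD: $191,106 × 0.01089 = $2,081.14434
Community College District: $191,106 × 0.00357 = $682.24842
City of Eastcliff: $191,106 × 0.01078 = $2,060.12268
Total = $5,184.70578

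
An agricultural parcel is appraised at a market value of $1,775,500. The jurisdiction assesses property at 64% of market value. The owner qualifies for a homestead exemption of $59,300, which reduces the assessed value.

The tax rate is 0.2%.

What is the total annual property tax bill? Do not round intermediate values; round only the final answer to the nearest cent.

Assessed value = $1,775,500 × 0.64 = $1,136,320
Taxable value = $1,136,320 − $59,300 = $1,077,020
Tax = $1,077,020 × 0.002 = $2,154.04

$2,154.04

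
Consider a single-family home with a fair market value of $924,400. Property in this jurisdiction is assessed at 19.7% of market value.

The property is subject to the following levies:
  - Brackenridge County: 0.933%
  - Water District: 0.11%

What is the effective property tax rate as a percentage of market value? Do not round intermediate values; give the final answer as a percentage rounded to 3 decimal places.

Assessed value = $924,400 × 0.197 = $182,106.8
Brackenridge County: $182,106.8 × 0.00933 = $1,699.056444
Water District: $182,106.8 × 0.0011 = $200.31748
Total tax = $1,899.373924
Effective rate = $1,899.373924 ÷ $924,400 = 0.205% of market value

0.205%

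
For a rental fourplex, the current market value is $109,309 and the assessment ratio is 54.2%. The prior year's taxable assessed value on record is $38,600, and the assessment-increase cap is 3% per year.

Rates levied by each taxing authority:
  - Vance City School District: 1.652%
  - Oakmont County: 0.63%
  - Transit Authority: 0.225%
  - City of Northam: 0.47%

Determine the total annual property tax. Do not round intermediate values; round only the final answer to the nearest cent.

$1,183.60

Uncapped assessed value = $109,309 × 0.542 = $59,245.478
Cap limit = $38,600 × 1.03 = $39,758
Taxable assessed value = min($59,245.478, $39,758) = $39,758 (cap binds)
Vance City School District: $39,758 × 0.01652 = $656.80216
Oakmont County: $39,758 × 0.0063 = $250.4754
Transit Authority: $39,758 × 0.00225 = $89.4555
City of Northam: $39,758 × 0.0047 = $186.8626
Total = $1,183.59566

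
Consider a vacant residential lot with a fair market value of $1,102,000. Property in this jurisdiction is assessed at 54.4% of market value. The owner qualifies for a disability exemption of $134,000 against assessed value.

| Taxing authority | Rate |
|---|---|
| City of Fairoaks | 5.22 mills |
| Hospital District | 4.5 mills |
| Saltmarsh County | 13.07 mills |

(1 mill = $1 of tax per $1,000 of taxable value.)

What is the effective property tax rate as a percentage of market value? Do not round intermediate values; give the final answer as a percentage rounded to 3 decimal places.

Assessed value = $1,102,000 × 0.544 = $599,488
Taxable value = $599,488 − $134,000 = $465,488
City of Fairoaks: $465,488 × 0.00522 = $2,429.84736
Hospital District: $465,488 × 0.0045 = $2,094.696
Saltmarsh County: $465,488 × 0.01307 = $6,083.92816
Total tax = $10,608.47152
Effective rate = $10,608.47152 ÷ $1,102,000 = 0.963% of market value

0.963%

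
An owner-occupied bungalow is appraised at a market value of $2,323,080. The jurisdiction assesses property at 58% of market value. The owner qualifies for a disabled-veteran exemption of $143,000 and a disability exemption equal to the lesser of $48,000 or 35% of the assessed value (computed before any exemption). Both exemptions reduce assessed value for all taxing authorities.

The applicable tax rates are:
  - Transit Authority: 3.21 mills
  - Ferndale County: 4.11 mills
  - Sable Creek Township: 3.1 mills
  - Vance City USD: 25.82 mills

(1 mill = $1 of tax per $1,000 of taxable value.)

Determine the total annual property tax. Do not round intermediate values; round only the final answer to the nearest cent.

Assessed value = $2,323,080 × 0.58 = $1,347,386.4
Disability exemption = min($48,000, 35% × $1,347,386.4) = min($48,000, $471,585.24) = $48,000 (dollar cap binds)
Taxable value = $1,347,386.4 − $143,000 − $48,000 = $1,156,386.4
Transit Authority: $1,156,386.4 × 0.00321 = $3,712.000344
Ferndale County: $1,156,386.4 × 0.00411 = $4,752.748104
Sable Creek Township: $1,156,386.4 × 0.0031 = $3,584.79784
Vance City USD: $1,156,386.4 × 0.02582 = $29,857.896848
Total = $41,907.443136

$41,907.44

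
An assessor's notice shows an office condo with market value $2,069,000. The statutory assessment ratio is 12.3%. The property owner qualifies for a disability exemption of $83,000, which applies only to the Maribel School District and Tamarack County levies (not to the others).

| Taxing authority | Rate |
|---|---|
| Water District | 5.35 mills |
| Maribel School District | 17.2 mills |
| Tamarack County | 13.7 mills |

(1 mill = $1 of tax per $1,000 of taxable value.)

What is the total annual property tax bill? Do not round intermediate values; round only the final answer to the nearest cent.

Assessed value = $2,069,000 × 0.123 = $254,487
Water District: $254,487 × 0.00535 = $1,361.50545
Maribel School District: ($254,487 − $83,000) × 0.0172 = $171,487 × 0.0172 = $2,949.5764
Tamarack County: ($254,487 − $83,000) × 0.0137 = $171,487 × 0.0137 = $2,349.3719
Total = $6,660.45375

$6,660.45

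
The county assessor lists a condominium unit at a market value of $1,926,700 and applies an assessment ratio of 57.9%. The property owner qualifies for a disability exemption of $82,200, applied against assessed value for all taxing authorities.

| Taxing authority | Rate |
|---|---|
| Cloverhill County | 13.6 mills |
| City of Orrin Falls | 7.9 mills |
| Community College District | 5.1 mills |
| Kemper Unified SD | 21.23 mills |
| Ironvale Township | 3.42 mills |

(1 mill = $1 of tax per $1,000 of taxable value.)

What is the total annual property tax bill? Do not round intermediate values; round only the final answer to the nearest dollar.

$52,960

Assessed value = $1,926,700 × 0.579 = $1,115,559.3
Taxable value = $1,115,559.3 − $82,200 = $1,033,359.3
Cloverhill County: $1,033,359.3 × 0.0136 = $14,053.68648
City of Orrin Falls: $1,033,359.3 × 0.0079 = $8,163.53847
Community College District: $1,033,359.3 × 0.0051 = $5,270.13243
Kemper Unified SD: $1,033,359.3 × 0.02123 = $21,938.217939
Ironvale Township: $1,033,359.3 × 0.00342 = $3,534.088806
Total = $14,053.68648 + $8,163.53847 + $5,270.13243 + $21,938.217939 + $3,534.088806 = $52,959.664125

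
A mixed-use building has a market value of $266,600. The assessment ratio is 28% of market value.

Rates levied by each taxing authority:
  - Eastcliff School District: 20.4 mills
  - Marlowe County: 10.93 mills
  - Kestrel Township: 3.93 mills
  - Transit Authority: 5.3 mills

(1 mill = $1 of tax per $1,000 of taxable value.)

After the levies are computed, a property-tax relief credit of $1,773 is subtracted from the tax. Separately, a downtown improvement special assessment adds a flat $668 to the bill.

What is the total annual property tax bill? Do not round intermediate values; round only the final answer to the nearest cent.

$1,922.72

Assessed value = $266,600 × 0.28 = $74,648
Eastcliff School District: $74,648 × 0.0204 = $1,522.8192
Marlowe County: $74,648 × 0.01093 = $815.90264
Kestrel Township: $74,648 × 0.00393 = $293.36664
Transit Authority: $74,648 × 0.0053 = $395.6344
Levies subtotal = $3,027.72288
After credit = $3,027.72288 − $1,773 = $1,254.72288
Total = $1,254.72288 + $668 = $1,922.72288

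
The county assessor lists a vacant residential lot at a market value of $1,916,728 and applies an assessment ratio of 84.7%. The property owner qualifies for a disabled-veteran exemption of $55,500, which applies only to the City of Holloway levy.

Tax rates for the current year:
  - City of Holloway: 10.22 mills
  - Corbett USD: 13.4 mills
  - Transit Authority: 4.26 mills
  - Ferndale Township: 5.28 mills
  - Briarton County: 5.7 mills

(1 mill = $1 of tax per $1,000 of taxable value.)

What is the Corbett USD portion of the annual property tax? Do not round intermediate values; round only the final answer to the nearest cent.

$21,754.48

Assessed value = $1,916,728 × 0.847 = $1,623,468.616
Corbett USD taxable value = $1,623,468.616 (exemption does not apply)
Corbett USD levy = $1,623,468.616 × 0.0134 = $21,754.4794544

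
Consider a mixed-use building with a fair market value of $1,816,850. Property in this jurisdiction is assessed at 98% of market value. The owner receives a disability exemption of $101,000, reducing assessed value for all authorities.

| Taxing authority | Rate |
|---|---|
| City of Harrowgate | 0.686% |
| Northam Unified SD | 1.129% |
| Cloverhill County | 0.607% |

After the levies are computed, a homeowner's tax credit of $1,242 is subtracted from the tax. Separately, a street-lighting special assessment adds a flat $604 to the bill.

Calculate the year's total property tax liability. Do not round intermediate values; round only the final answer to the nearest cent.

$40,039.80

Assessed value = $1,816,850 × 0.98 = $1,780,513
Taxable value = $1,780,513 − $101,000 = $1,679,513
City of Harrowgate: $1,679,513 × 0.00686 = $11,521.45918
Northam Unified SD: $1,679,513 × 0.01129 = $18,961.70177
Cloverhill County: $1,679,513 × 0.00607 = $10,194.64391
Levies subtotal = $40,677.80486
After credit = $40,677.80486 − $1,242 = $39,435.80486
Total = $39,435.80486 + $604 = $40,039.80486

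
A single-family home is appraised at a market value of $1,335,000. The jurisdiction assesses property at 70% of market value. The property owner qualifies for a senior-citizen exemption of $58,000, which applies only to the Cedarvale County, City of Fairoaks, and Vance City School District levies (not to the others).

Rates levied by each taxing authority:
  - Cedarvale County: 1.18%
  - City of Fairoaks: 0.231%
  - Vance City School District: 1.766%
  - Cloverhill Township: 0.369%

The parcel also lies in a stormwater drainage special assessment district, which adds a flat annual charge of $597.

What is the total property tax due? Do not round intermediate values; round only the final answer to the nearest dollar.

$31,892

Assessed value = $1,335,000 × 0.7 = $934,500
Cedarvale County: ($934,500 − $58,000) × 0.0118 = $876,500 × 0.0118 = $10,342.7
City of Fairoaks: ($934,500 − $58,000) × 0.00231 = $876,500 × 0.00231 = $2,024.715
Vance City School District: ($934,500 − $58,000) × 0.01766 = $876,500 × 0.01766 = $15,478.99
Cloverhill Township: $934,500 × 0.00369 = $3,448.305
Levies subtotal = $31,294.71
Total = $31,294.71 + $597 = $31,891.71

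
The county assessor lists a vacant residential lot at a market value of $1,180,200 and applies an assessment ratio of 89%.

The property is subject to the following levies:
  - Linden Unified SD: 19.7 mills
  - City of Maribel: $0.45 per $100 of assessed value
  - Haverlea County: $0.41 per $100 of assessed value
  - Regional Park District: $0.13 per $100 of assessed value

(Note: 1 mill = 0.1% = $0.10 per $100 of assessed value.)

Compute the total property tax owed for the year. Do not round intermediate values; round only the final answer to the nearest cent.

Assessed value = $1,180,200 × 0.89 = $1,050,378
Linden Unified SD: $1,050,378 × 0.0197 = $20,692.4466
City of Maribel: $1,050,378 × 0.0045 = $4,726.701
Haverlea County: $1,050,378 × 0.0041 = $4,306.5498
Regional Park District: $1,050,378 × 0.0013 = $1,365.4914
Total = $31,091.1888

$31,091.19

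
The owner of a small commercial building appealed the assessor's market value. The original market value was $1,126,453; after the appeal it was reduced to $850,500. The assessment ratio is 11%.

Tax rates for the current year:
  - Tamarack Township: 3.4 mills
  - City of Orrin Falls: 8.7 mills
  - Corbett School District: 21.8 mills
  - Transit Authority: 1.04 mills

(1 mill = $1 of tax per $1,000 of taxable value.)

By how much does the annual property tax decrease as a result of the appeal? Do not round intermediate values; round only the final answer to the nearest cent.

Old assessed value = $1,126,453 × 0.11 = $123,909.83
New assessed value = $850,500 × 0.11 = $93,555
Combined rate = 0.0034 + 0.0087 + 0.0218 + 0.00104 = 0.03494
Old tax = $123,909.83 × 0.03494 = $4,329.4094602
New tax = $93,555 × 0.03494 = $3,268.8117
Reduction = $4,329.4094602 − $3,268.8117 = $1,060.5977602

$1,060.60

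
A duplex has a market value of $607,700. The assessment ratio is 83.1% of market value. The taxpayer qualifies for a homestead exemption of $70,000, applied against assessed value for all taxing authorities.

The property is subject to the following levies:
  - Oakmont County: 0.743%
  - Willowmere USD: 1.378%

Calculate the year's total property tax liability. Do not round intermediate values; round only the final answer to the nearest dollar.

$9,226

Assessed value = $607,700 × 0.831 = $504,998.7
Taxable value = $504,998.7 − $70,000 = $434,998.7
Oakmont County: $434,998.7 × 0.00743 = $3,232.040341
Willowmere USD: $434,998.7 × 0.01378 = $5,994.282086
Total = $3,232.040341 + $5,994.282086 = $9,226.322427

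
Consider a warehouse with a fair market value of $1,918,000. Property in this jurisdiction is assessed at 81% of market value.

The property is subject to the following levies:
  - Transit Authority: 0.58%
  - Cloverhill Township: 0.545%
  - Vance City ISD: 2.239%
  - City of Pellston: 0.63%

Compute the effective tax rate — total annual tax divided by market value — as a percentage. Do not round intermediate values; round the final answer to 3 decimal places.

Assessed value = $1,918,000 × 0.81 = $1,553,580
Transit Authority: $1,553,580 × 0.0058 = $9,010.764
Cloverhill Township: $1,553,580 × 0.00545 = $8,467.011
Vance City ISD: $1,553,580 × 0.02239 = $34,784.6562
City of Pellston: $1,553,580 × 0.0063 = $9,787.554
Total tax = $62,049.9852
Effective rate = $62,049.9852 ÷ $1,918,000 = 3.235% of market value

3.235%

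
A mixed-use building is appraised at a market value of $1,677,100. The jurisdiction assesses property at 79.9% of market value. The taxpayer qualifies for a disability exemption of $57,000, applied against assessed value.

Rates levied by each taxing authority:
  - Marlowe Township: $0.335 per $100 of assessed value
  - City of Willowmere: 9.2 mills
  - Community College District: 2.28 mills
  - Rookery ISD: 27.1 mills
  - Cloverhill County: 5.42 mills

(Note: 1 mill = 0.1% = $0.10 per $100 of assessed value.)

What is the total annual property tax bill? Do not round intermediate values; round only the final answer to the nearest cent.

Assessed value = $1,677,100 × 0.799 = $1,340,002.9
Taxable value = $1,340,002.9 − $57,000 = $1,283,002.9
Marlowe Township: $1,283,002.9 × 0.00335 = $4,298.059715
City of Willowmere: $1,283,002.9 × 0.0092 = $11,803.62668
Community College District: $1,283,002.9 × 0.00228 = $2,925.246612
Rookery ISD: $1,283,002.9 × 0.0271 = $34,769.37859
Cloverhill County: $1,283,002.9 × 0.00542 = $6,953.875718
Total = $60,750.187315

$60,750.19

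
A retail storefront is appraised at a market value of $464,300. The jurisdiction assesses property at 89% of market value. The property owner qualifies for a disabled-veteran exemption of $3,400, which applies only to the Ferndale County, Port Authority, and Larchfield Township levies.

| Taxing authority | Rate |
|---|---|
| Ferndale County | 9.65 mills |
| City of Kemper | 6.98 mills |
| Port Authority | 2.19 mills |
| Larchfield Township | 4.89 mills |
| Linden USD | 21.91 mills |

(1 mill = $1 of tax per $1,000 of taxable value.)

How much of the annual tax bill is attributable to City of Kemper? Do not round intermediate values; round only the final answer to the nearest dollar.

Assessed value = $464,300 × 0.89 = $413,227
City of Kemper taxable value = $413,227 (exemption does not apply)
City of Kemper levy = $413,227 × 0.00698 = $2,884.32446

$2,884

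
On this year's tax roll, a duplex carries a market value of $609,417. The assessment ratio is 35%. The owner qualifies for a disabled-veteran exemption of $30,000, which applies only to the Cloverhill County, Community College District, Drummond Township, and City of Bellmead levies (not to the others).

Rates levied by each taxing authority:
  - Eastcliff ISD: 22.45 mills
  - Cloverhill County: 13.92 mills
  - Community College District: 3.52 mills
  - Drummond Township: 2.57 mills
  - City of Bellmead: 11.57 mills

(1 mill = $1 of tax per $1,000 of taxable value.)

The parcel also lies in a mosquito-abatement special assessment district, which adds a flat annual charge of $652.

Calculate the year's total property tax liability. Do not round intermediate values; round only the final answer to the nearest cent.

$11,228.98

Assessed value = $609,417 × 0.35 = $213,295.95
Eastcliff ISD: $213,295.95 × 0.02245 = $4,788.4940775
Cloverhill County: ($213,295.95 − $30,000) × 0.01392 = $183,295.95 × 0.01392 = $2,551.479624
Community College District: ($213,295.95 − $30,000) × 0.00352 = $183,295.95 × 0.00352 = $645.201744
Drummond Township: ($213,295.95 − $30,000) × 0.00257 = $183,295.95 × 0.00257 = $471.0705915
City of Bellmead: ($213,295.95 − $30,000) × 0.01157 = $183,295.95 × 0.01157 = $2,120.7341415
Levies subtotal = $10,576.9801785
Total = $10,576.9801785 + $652 = $11,228.9801785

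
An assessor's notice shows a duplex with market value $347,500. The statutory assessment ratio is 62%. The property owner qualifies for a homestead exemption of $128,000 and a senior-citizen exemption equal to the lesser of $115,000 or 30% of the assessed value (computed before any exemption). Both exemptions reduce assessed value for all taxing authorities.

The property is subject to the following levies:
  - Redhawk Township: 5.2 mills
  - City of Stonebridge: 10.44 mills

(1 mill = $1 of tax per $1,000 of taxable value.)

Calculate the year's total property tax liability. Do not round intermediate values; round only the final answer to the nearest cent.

Assessed value = $347,500 × 0.62 = $215,450
Senior-citizen exemption = min($115,000, 30% × $215,450) = min($115,000, $64,635) = $64,635 (percentage binds)
Taxable value = $215,450 − $128,000 − $64,635 = $22,815
Redhawk Township: $22,815 × 0.0052 = $118.638
City of Stonebridge: $22,815 × 0.01044 = $238.1886
Total = $356.8266

$356.83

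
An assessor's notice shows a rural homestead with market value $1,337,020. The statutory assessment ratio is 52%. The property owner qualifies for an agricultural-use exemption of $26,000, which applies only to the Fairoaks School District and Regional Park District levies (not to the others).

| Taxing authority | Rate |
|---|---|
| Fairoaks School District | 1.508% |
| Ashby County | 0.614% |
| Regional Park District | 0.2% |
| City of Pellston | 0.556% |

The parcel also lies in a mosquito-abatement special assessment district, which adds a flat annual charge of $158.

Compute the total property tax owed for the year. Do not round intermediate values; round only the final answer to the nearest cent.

Assessed value = $1,337,020 × 0.52 = $695,250.4
Fairoaks School District: ($695,250.4 − $26,000) × 0.01508 = $669,250.4 × 0.01508 = $10,092.296032
Ashby County: $695,250.4 × 0.00614 = $4,268.837456
Regional Park District: ($695,250.4 − $26,000) × 0.002 = $669,250.4 × 0.002 = $1,338.5008
City of Pellston: $695,250.4 × 0.00556 = $3,865.592224
Levies subtotal = $19,565.226512
Total = $19,565.226512 + $158 = $19,723.226512

$19,723.23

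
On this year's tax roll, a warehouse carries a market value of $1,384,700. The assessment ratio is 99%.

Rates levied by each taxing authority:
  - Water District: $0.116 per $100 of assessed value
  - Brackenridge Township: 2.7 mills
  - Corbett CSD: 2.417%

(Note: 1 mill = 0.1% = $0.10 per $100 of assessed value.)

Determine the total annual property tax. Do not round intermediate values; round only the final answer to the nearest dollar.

Assessed value = $1,384,700 × 0.99 = $1,370,853
Water District: $1,370,853 × 0.00116 = $1,590.18948
Brackenridge Township: $1,370,853 × 0.0027 = $3,701.3031
Corbett CSD: $1,370,853 × 0.02417 = $33,133.51701
Total = $38,425.00959

$38,425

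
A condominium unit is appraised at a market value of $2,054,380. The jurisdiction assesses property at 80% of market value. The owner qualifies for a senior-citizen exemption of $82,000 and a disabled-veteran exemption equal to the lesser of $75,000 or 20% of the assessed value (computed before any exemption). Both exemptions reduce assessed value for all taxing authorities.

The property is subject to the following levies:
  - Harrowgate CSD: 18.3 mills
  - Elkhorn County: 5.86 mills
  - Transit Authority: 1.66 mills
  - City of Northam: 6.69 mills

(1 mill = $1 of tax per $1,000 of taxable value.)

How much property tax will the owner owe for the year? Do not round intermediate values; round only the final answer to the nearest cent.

$48,326.25

Assessed value = $2,054,380 × 0.8 = $1,643,504
Disabled-veteran exemption = min($75,000, 20% × $1,643,504) = min($75,000, $328,700.8) = $75,000 (dollar cap binds)
Taxable value = $1,643,504 − $82,000 − $75,000 = $1,486,504
Harrowgate CSD: $1,486,504 × 0.0183 = $27,203.0232
Elkhorn County: $1,486,504 × 0.00586 = $8,710.91344
Transit Authority: $1,486,504 × 0.00166 = $2,467.59664
City of Northam: $1,486,504 × 0.00669 = $9,944.71176
Total = $48,326.24504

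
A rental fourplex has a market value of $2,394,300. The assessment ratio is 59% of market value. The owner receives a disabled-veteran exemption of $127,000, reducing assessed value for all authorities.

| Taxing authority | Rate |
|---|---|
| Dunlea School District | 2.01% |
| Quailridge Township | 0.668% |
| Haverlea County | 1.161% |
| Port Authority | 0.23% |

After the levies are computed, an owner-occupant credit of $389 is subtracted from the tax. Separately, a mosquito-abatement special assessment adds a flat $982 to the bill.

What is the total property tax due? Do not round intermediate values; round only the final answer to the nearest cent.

Assessed value = $2,394,300 × 0.59 = $1,412,637
Taxable value = $1,412,637 − $127,000 = $1,285,637
Dunlea School District: $1,285,637 × 0.0201 = $25,841.3037
Quailridge Township: $1,285,637 × 0.00668 = $8,588.05516
Haverlea County: $1,285,637 × 0.01161 = $14,926.24557
Port Authority: $1,285,637 × 0.0023 = $2,956.9651
Levies subtotal = $52,312.56953
After credit = $52,312.56953 − $389 = $51,923.56953
Total = $51,923.56953 + $982 = $52,905.56953

$52,905.57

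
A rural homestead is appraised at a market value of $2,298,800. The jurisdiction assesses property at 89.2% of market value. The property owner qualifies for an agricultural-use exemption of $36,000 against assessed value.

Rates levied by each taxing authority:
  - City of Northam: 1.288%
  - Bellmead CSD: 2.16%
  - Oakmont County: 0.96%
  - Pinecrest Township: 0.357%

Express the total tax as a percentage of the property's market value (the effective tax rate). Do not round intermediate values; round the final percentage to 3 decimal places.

4.176%

Assessed value = $2,298,800 × 0.892 = $2,050,529.6
Taxable value = $2,050,529.6 − $36,000 = $2,014,529.6
City of Northam: $2,014,529.6 × 0.01288 = $25,947.141248
Bellmead CSD: $2,014,529.6 × 0.0216 = $43,513.83936
Oakmont County: $2,014,529.6 × 0.0096 = $19,339.48416
Pinecrest Township: $2,014,529.6 × 0.00357 = $7,191.870672
Total tax = $95,992.33544
Effective rate = $95,992.33544 ÷ $2,298,800 = 4.176% of market value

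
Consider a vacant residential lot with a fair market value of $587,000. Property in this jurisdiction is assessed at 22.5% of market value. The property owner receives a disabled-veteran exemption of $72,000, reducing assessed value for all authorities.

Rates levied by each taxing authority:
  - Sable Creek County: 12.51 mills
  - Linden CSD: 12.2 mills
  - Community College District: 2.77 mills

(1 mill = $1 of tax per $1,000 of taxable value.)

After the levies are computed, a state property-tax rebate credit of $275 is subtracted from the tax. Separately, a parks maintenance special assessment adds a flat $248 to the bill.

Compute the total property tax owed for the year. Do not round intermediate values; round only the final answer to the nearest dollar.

$1,624

Assessed value = $587,000 × 0.225 = $132,075
Taxable value = $132,075 − $72,000 = $60,075
Sable Creek County: $60,075 × 0.01251 = $751.53825
Linden CSD: $60,075 × 0.0122 = $732.915
Community College District: $60,075 × 0.00277 = $166.40775
Levies subtotal = $1,650.861
After credit = $1,650.861 − $275 = $1,375.861
Total = $1,375.861 + $248 = $1,623.861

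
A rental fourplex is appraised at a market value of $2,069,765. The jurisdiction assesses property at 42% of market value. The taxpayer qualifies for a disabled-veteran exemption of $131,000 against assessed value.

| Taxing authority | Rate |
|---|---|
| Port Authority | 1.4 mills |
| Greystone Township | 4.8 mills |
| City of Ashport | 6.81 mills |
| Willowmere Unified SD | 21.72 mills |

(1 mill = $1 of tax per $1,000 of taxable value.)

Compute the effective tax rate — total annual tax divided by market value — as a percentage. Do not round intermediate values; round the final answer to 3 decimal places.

Assessed value = $2,069,765 × 0.42 = $869,301.3
Taxable value = $869,301.3 − $131,000 = $738,301.3
Port Authority: $738,301.3 × 0.0014 = $1,033.62182
Greystone Township: $738,301.3 × 0.0048 = $3,543.84624
City of Ashport: $738,301.3 × 0.00681 = $5,027.831853
Willowmere Unified SD: $738,301.3 × 0.02172 = $16,035.904236
Total tax = $25,641.204149
Effective rate = $25,641.204149 ÷ $2,069,765 = 1.239% of market value

1.239%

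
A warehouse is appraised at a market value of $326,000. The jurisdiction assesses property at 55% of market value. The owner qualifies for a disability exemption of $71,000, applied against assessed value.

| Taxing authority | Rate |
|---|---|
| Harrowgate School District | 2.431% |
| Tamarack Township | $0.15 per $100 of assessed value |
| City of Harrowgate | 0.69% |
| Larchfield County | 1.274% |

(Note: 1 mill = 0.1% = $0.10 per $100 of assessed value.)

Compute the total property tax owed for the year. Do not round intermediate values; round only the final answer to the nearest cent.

Assessed value = $326,000 × 0.55 = $179,300
Taxable value = $179,300 − $71,000 = $108,300
Harrowgate School District: $108,300 × 0.02431 = $2,632.773
Tamarack Township: $108,300 × 0.0015 = $162.45
City of Harrowgate: $108,300 × 0.0069 = $747.27
Larchfield County: $108,300 × 0.01274 = $1,379.742
Total = $4,922.235

$4,922.24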